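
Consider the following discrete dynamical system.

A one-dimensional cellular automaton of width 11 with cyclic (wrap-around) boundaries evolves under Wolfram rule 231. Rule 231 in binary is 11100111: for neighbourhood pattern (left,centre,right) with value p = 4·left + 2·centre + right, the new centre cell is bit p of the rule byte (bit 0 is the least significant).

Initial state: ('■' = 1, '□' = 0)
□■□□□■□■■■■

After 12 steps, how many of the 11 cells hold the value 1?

9

0) □■□□□■□■■■■
1) ■■□■■■■□■■■
2) ■■■□■■■■□■■
3) ■■■■□■■■■□■
4) ■■■■■□■■■■□
5) □■■■■■□■■■■
6) ■□■■■■■□■■■
7) ■■□■■■■■□■■
8) ■■■□■■■■■□■
9) ■■■■□■■■■■□
10) □■■■■□■■■■■
11) ■□■■■■□■■■■
12) ■■□■■■■□■■■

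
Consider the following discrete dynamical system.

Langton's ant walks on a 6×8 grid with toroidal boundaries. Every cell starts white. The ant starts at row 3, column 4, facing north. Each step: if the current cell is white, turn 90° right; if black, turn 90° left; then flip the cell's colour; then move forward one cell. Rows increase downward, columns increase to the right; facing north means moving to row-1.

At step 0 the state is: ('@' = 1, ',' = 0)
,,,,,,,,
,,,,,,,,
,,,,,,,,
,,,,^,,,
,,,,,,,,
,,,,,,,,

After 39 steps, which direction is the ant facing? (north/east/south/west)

gen 0: ,,,,,,,,
,,,,,,,,
,,,,,,,,
,,,,^,,,
,,,,,,,,
,,,,,,,,
gen 1: ,,,,,,,,
,,,,,,,,
,,,,,,,,
,,,,@>,,
,,,,,,,,
,,,,,,,,
gen 2: ,,,,,,,,
,,,,,,,,
,,,,,,,,
,,,,@@,,
,,,,,v,,
,,,,,,,,
gen 3: ,,,,,,,,
,,,,,,,,
,,,,,,,,
,,,,@@,,
,,,,<@,,
,,,,,,,,
gen 4: ,,,,,,,,
,,,,,,,,
,,,,,,,,
,,,,^@,,
,,,,@@,,
,,,,,,,,
gen 5: ,,,,,,,,
,,,,,,,,
,,,,,,,,
,,,<,@,,
,,,,@@,,
,,,,,,,,
gen 6: ,,,,,,,,
,,,,,,,,
,,,^,,,,
,,,@,@,,
,,,,@@,,
,,,,,,,,
gen 7: ,,,,,,,,
,,,,,,,,
,,,@>,,,
,,,@,@,,
,,,,@@,,
,,,,,,,,
gen 8: ,,,,,,,,
,,,,,,,,
,,,@@,,,
,,,@v@,,
,,,,@@,,
,,,,,,,,
gen 9: ,,,,,,,,
,,,,,,,,
,,,@@,,,
,,,<@@,,
,,,,@@,,
,,,,,,,,
gen 10: ,,,,,,,,
,,,,,,,,
,,,@@,,,
,,,,@@,,
,,,v@@,,
,,,,,,,,
gen 11: ,,,,,,,,
,,,,,,,,
,,,@@,,,
,,,,@@,,
,,<@@@,,
,,,,,,,,
gen 12: ,,,,,,,,
,,,,,,,,
,,,@@,,,
,,^,@@,,
,,@@@@,,
,,,,,,,,
gen 13: ,,,,,,,,
,,,,,,,,
,,,@@,,,
,,@>@@,,
,,@@@@,,
,,,,,,,,
gen 14: ,,,,,,,,
,,,,,,,,
,,,@@,,,
,,@@@@,,
,,@v@@,,
,,,,,,,,
gen 15: ,,,,,,,,
,,,,,,,,
,,,@@,,,
,,@@@@,,
,,@,>@,,
,,,,,,,,
gen 16: ,,,,,,,,
,,,,,,,,
,,,@@,,,
,,@@^@,,
,,@,,@,,
,,,,,,,,
gen 17: ,,,,,,,,
,,,,,,,,
,,,@@,,,
,,@<,@,,
,,@,,@,,
,,,,,,,,
gen 18: ,,,,,,,,
,,,,,,,,
,,,@@,,,
,,@,,@,,
,,@v,@,,
,,,,,,,,
gen 19: ,,,,,,,,
,,,,,,,,
,,,@@,,,
,,@,,@,,
,,<@,@,,
,,,,,,,,
gen 20: ,,,,,,,,
,,,,,,,,
,,,@@,,,
,,@,,@,,
,,,@,@,,
,,v,,,,,
gen 21: ,,,,,,,,
,,,,,,,,
,,,@@,,,
,,@,,@,,
,,,@,@,,
,<@,,,,,
gen 22: ,,,,,,,,
,,,,,,,,
,,,@@,,,
,,@,,@,,
,^,@,@,,
,@@,,,,,
gen 23: ,,,,,,,,
,,,,,,,,
,,,@@,,,
,,@,,@,,
,@>@,@,,
,@@,,,,,
gen 24: ,,,,,,,,
,,,,,,,,
,,,@@,,,
,,@,,@,,
,@@@,@,,
,@v,,,,,
gen 25: ,,,,,,,,
,,,,,,,,
,,,@@,,,
,,@,,@,,
,@@@,@,,
,@,>,,,,
gen 26: ,,,v,,,,
,,,,,,,,
,,,@@,,,
,,@,,@,,
,@@@,@,,
,@,@,,,,
gen 27: ,,<@,,,,
,,,,,,,,
,,,@@,,,
,,@,,@,,
,@@@,@,,
,@,@,,,,
gen 28: ,,@@,,,,
,,,,,,,,
,,,@@,,,
,,@,,@,,
,@@@,@,,
,@^@,,,,
gen 29: ,,@@,,,,
,,,,,,,,
,,,@@,,,
,,@,,@,,
,@@@,@,,
,@@>,,,,
gen 30: ,,@@,,,,
,,,,,,,,
,,,@@,,,
,,@,,@,,
,@@^,@,,
,@@,,,,,
gen 31: ,,@@,,,,
,,,,,,,,
,,,@@,,,
,,@,,@,,
,@<,,@,,
,@@,,,,,
gen 32: ,,@@,,,,
,,,,,,,,
,,,@@,,,
,,@,,@,,
,@,,,@,,
,@v,,,,,
gen 33: ,,@@,,,,
,,,,,,,,
,,,@@,,,
,,@,,@,,
,@,,,@,,
,@,>,,,,
gen 34: ,,@v,,,,
,,,,,,,,
,,,@@,,,
,,@,,@,,
,@,,,@,,
,@,@,,,,
gen 35: ,,@,>,,,
,,,,,,,,
,,,@@,,,
,,@,,@,,
,@,,,@,,
,@,@,,,,
gen 36: ,,@,@,,,
,,,,v,,,
,,,@@,,,
,,@,,@,,
,@,,,@,,
,@,@,,,,
gen 37: ,,@,@,,,
,,,<@,,,
,,,@@,,,
,,@,,@,,
,@,,,@,,
,@,@,,,,
gen 38: ,,@^@,,,
,,,@@,,,
,,,@@,,,
,,@,,@,,
,@,,,@,,
,@,@,,,,
gen 39: ,,@@>,,,
,,,@@,,,
,,,@@,,,
,,@,,@,,
,@,,,@,,
,@,@,,,,

east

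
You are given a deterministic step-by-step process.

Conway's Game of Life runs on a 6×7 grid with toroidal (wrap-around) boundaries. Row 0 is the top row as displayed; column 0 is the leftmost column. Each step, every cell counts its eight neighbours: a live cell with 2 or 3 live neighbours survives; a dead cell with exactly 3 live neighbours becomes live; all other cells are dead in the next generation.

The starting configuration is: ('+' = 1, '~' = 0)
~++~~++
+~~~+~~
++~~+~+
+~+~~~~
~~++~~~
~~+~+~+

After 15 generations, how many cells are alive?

10

0) ~++~~++
+~~~+~~
++~~+~+
+~+~~~~
~~++~~~
~~+~+~+
1) ~++~+~+
~~+++~~
~~~+~++
+~+~~~+
~~+~~~~
+~~~+~+
2) ~++~+~+
++~~~~+
++~~~++
++++~++
~~~+~+~
+~+~~~+
3) ~~++~~~
~~~~~~~
~~~~+~~
~~~+~~~
~~~+~+~
+~+~+~+
4) ~+++~~~
~~~+~~~
~~~~~~~
~~~+~~~
~~++~++
~++~+++
5) ++~~~+~
~~~+~~~
~~~~~~~
~~+++~~
++~~~~+
~~~~~~+
6) +~~~~~+
~~~~~~~
~~+~+~~
++++~~~
++++~++
~~~~~+~
7) ~~~~~~+
~~~~~~~
~~+~~~~
~~~~~+~
~~~+~+~
~~+~++~
8) ~~~~~+~
~~~~~~~
~~~~~~~
~~~~+~~
~~~+~++
~~~++++
9) ~~~~~++
~~~~~~~
~~~~~~~
~~~~++~
~~~+~~+
~~~+~~~
10) ~~~~~~~
~~~~~~~
~~~~~~~
~~~~++~
~~~+~+~
~~~~+++
11) ~~~~~+~
~~~~~~~
~~~~~~~
~~~~++~
~~~+~~~
~~~~+++
12) ~~~~+++
~~~~~~~
~~~~~~~
~~~~+~~
~~~+~~+
~~~~+++
13) ~~~~+~+
~~~~~+~
~~~~~~~
~~~~~~~
~~~+~~+
+~~+~~~
14) ~~~~+++
~~~~~+~
~~~~~~~
~~~~~~~
~~~~~~~
+~~++++
15) +~~+~~~
~~~~+++
~~~~~~~
~~~~~~~
~~~~+++
+~~+~~~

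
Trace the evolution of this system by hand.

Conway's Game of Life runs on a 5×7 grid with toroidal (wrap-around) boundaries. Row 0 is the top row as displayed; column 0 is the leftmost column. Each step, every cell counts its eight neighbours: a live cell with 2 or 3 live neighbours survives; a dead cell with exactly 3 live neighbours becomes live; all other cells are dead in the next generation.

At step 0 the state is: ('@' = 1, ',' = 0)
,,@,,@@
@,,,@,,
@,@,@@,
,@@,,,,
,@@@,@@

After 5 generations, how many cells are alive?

7

gen 0: ,,@,,@@
@,,,@,,
@,@,@@,
,@@,,,,
,@@@,@@
gen 1: ,,@,,,,
@,,,@,,
@,@,@@@
,,,,,,,
,,,@@@@
gen 2: ,,,,,,@
@,,,@,,
@@,@@@@
@,,,,,,
,,,@@@,
gen 3: ,,,@,,@
,@,@@,,
,@,@@@,
@@@,,,,
,,,,@@@
gen 4: @,@@,,@
@,,,,,,
,,,,,@,
@@@,,,,
,@@@@@@
gen 5: ,,,,,,,
@@,,,,,
@,,,,,@
@,,,,,,
,,,,@@,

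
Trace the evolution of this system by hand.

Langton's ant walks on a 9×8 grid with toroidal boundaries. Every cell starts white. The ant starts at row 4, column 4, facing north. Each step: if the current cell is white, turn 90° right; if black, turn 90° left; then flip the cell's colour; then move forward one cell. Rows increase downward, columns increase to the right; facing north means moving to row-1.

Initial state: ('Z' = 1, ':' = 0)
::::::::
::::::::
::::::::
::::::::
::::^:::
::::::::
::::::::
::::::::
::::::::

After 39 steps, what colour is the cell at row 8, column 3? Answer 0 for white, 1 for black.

[0] ::::::::
::::::::
::::::::
::::::::
::::^:::
::::::::
::::::::
::::::::
::::::::
[1] ::::::::
::::::::
::::::::
::::::::
::::Z>::
::::::::
::::::::
::::::::
::::::::
[2] ::::::::
::::::::
::::::::
::::::::
::::ZZ::
:::::v::
::::::::
::::::::
::::::::
[3] ::::::::
::::::::
::::::::
::::::::
::::ZZ::
::::<Z::
::::::::
::::::::
::::::::
[4] ::::::::
::::::::
::::::::
::::::::
::::^Z::
::::ZZ::
::::::::
::::::::
::::::::
[5] ::::::::
::::::::
::::::::
::::::::
:::<:Z::
::::ZZ::
::::::::
::::::::
::::::::
[6] ::::::::
::::::::
::::::::
:::^::::
:::Z:Z::
::::ZZ::
::::::::
::::::::
::::::::
[7] ::::::::
::::::::
::::::::
:::Z>:::
:::Z:Z::
::::ZZ::
::::::::
::::::::
::::::::
[8] ::::::::
::::::::
::::::::
:::ZZ:::
:::ZvZ::
::::ZZ::
::::::::
::::::::
::::::::
[9] ::::::::
::::::::
::::::::
:::ZZ:::
:::<ZZ::
::::ZZ::
::::::::
::::::::
::::::::
[10] ::::::::
::::::::
::::::::
:::ZZ:::
::::ZZ::
:::vZZ::
::::::::
::::::::
::::::::
[11] ::::::::
::::::::
::::::::
:::ZZ:::
::::ZZ::
::<ZZZ::
::::::::
::::::::
::::::::
[12] ::::::::
::::::::
::::::::
:::ZZ:::
::^:ZZ::
::ZZZZ::
::::::::
::::::::
::::::::
[13] ::::::::
::::::::
::::::::
:::ZZ:::
::Z>ZZ::
::ZZZZ::
::::::::
::::::::
::::::::
[14] ::::::::
::::::::
::::::::
:::ZZ:::
::ZZZZ::
::ZvZZ::
::::::::
::::::::
::::::::
[15] ::::::::
::::::::
::::::::
:::ZZ:::
::ZZZZ::
::Z:>Z::
::::::::
::::::::
::::::::
[16] ::::::::
::::::::
::::::::
:::ZZ:::
::ZZ^Z::
::Z::Z::
::::::::
::::::::
::::::::
[17] ::::::::
::::::::
::::::::
:::ZZ:::
::Z<:Z::
::Z::Z::
::::::::
::::::::
::::::::
[18] ::::::::
::::::::
::::::::
:::ZZ:::
::Z::Z::
::Zv:Z::
::::::::
::::::::
::::::::
[19] ::::::::
::::::::
::::::::
:::ZZ:::
::Z::Z::
::<Z:Z::
::::::::
::::::::
::::::::
[20] ::::::::
::::::::
::::::::
:::ZZ:::
::Z::Z::
:::Z:Z::
::v:::::
::::::::
::::::::
[21] ::::::::
::::::::
::::::::
:::ZZ:::
::Z::Z::
:::Z:Z::
:<Z:::::
::::::::
::::::::
[22] ::::::::
::::::::
::::::::
:::ZZ:::
::Z::Z::
:^:Z:Z::
:ZZ:::::
::::::::
::::::::
[23] ::::::::
::::::::
::::::::
:::ZZ:::
::Z::Z::
:Z>Z:Z::
:ZZ:::::
::::::::
::::::::
[24] ::::::::
::::::::
::::::::
:::ZZ:::
::Z::Z::
:ZZZ:Z::
:Zv:::::
::::::::
::::::::
[25] ::::::::
::::::::
::::::::
:::ZZ:::
::Z::Z::
:ZZZ:Z::
:Z:>::::
::::::::
::::::::
[26] ::::::::
::::::::
::::::::
:::ZZ:::
::Z::Z::
:ZZZ:Z::
:Z:Z::::
:::v::::
::::::::
[27] ::::::::
::::::::
::::::::
:::ZZ:::
::Z::Z::
:ZZZ:Z::
:Z:Z::::
::<Z::::
::::::::
[28] ::::::::
::::::::
::::::::
:::ZZ:::
::Z::Z::
:ZZZ:Z::
:Z^Z::::
::ZZ::::
::::::::
[29] ::::::::
::::::::
::::::::
:::ZZ:::
::Z::Z::
:ZZZ:Z::
:ZZ>::::
::ZZ::::
::::::::
[30] ::::::::
::::::::
::::::::
:::ZZ:::
::Z::Z::
:ZZ^:Z::
:ZZ:::::
::ZZ::::
::::::::
[31] ::::::::
::::::::
::::::::
:::ZZ:::
::Z::Z::
:Z<::Z::
:ZZ:::::
::ZZ::::
::::::::
[32] ::::::::
::::::::
::::::::
:::ZZ:::
::Z::Z::
:Z:::Z::
:Zv:::::
::ZZ::::
::::::::
[33] ::::::::
::::::::
::::::::
:::ZZ:::
::Z::Z::
:Z:::Z::
:Z:>::::
::ZZ::::
::::::::
[34] ::::::::
::::::::
::::::::
:::ZZ:::
::Z::Z::
:Z:::Z::
:Z:Z::::
::Zv::::
::::::::
[35] ::::::::
::::::::
::::::::
:::ZZ:::
::Z::Z::
:Z:::Z::
:Z:Z::::
::Z:>:::
::::::::
[36] ::::::::
::::::::
::::::::
:::ZZ:::
::Z::Z::
:Z:::Z::
:Z:Z::::
::Z:Z:::
::::v:::
[37] ::::::::
::::::::
::::::::
:::ZZ:::
::Z::Z::
:Z:::Z::
:Z:Z::::
::Z:Z:::
:::<Z:::
[38] ::::::::
::::::::
::::::::
:::ZZ:::
::Z::Z::
:Z:::Z::
:Z:Z::::
::Z^Z:::
:::ZZ:::
[39] ::::::::
::::::::
::::::::
:::ZZ:::
::Z::Z::
:Z:::Z::
:Z:Z::::
::ZZ>:::
:::ZZ:::

1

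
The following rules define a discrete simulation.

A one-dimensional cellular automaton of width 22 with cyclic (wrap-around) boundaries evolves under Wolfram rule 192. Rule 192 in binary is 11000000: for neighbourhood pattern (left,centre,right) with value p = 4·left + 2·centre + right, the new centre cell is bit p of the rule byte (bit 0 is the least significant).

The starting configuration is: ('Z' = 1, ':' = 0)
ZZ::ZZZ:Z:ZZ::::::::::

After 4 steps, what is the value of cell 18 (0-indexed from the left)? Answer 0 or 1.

k=0  ZZ::ZZZ:Z:ZZ::::::::::
k=1  :Z:::ZZ::::Z::::::::::
k=2  ::::::Z:::::::::::::::
k=3  ::::::::::::::::::::::
k=4  ::::::::::::::::::::::

0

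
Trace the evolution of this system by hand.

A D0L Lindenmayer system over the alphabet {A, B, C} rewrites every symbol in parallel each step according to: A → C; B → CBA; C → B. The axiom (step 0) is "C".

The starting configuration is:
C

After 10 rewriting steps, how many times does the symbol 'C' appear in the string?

[0] C
[1] B
[2] CBA
[3] BCBAC
[4] CBABCBACB
[5] BCBACCBABCBACBCBA
[6] CBABCBACBBCBACCBABCBACBCBABCBAC
[7] BCBACCBABCBACBCBACBABCBACBBCBACCBABCBACBCBABCBACCBABCBACB
[8] CBABCBACBBCBACCBABCBACBCBABCBACBCBACCBABCBACBCBACBABCBACBBCBACCBABCBACBCBABCBACCBABCBACBBCBACCBABCBACBCBA
[9] BCBACCBABCBACBCBACBABCBACBBCBACCBABCBACBCBABCBACCBABCBACBC…CCBABCBACBBCBACCBABCBACBCBACBABCBACBBCBACCBABCBACBCBABCBAC  (len 193)
[10] CBABCBACBBCBACCBABCBACBCBABCBACBCBACCBABCBACBCBACBABCBACBB…CBCBACCBABCBACBCBACBABCBACBBCBACCBABCBACBCBABCBACCBABCBACB  (len 355)

125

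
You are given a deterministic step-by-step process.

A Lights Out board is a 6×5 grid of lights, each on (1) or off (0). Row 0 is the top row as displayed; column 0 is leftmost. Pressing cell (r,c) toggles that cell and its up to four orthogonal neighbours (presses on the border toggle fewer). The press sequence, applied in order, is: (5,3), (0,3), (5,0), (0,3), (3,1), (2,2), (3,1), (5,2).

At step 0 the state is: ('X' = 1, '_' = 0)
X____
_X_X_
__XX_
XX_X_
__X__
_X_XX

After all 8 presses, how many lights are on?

t=0: X____
_X_X_
__XX_
XX_X_
__X__
_X_XX
t=1: X____
_X_X_
__XX_
XX_X_
__XX_
_XX__
t=2: X_XXX
_X___
__XX_
XX_X_
__XX_
_XX__
t=3: X_XXX
_X___
__XX_
XX_X_
X_XX_
X_X__
t=4: X____
_X_X_
__XX_
XX_X_
X_XX_
X_X__
t=5: X____
_X_X_
_XXX_
__XX_
XXXX_
X_X__
t=6: X____
_XXX_
_____
___X_
XXXX_
X_X__
t=7: X____
_XXX_
_X___
XXXX_
X_XX_
X_X__
t=8: X____
_XXX_
_X___
XXXX_
X__X_
XX_X_

14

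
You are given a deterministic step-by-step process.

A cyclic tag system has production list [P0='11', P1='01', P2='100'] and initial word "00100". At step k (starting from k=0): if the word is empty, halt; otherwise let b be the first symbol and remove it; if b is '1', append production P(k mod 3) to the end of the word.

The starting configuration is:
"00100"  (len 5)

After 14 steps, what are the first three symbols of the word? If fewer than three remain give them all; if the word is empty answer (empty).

k=0  "00100"  (len 5)
k=1  "0100"  (len 4)
k=2  "100"  (len 3)
k=3  "00100"  (len 5)
k=4  "0100"  (len 4)
k=5  "100"  (len 3)
k=6  "00100"  (len 5)
k=7  "0100"  (len 4)
k=8  "100"  (len 3)
k=9  "00100"  (len 5)
k=10  "0100"  (len 4)
k=11  "100"  (len 3)
k=12  "00100"  (len 5)
k=13  "0100"  (len 4)
k=14  "100"  (len 3)

100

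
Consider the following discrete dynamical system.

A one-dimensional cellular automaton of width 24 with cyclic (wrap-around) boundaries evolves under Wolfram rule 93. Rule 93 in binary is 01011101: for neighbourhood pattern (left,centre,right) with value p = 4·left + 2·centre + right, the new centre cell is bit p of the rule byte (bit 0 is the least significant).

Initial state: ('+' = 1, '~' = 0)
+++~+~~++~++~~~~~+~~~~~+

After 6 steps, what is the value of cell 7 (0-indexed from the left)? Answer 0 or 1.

t=0: +++~+~~++~++~~~~~+~~~~~+
t=1: ~~+~++~++~++++++~+++++~+
t=2: +~+~++~++~+~~~~+~+~~~+~+
t=3: +~+~++~++~++++~+~+++~+~+
t=4: +~+~++~++~+~~+~+~+~+~+~+
t=5: +~+~++~++~++~+~+~+~+~+~+
t=6: +~+~++~++~++~+~+~+~+~+~+

1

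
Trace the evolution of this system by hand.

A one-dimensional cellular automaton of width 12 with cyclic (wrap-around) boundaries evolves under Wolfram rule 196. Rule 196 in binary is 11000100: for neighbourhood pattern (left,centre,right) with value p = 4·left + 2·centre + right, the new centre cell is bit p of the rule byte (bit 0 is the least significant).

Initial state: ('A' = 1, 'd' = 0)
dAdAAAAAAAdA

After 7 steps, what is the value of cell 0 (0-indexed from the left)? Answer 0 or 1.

gen 0: dAdAAAAAAAdA
gen 1: dAddAAAAAAdA
gen 2: dAdddAAAAAdA
gen 3: dAddddAAAAdA
gen 4: dAdddddAAAdA
gen 5: dAddddddAAdA
gen 6: dAdddddddAdA
gen 7: dAdddddddAdA

0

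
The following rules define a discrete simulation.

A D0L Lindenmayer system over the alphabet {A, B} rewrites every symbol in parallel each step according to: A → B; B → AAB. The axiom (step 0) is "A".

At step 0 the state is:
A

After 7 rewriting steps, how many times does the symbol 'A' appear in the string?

42

step 0: A
step 1: B
step 2: AAB
step 3: BBAAB
step 4: AABAABBBAAB
step 5: BBAABBBAABAABAABBBAAB
step 6: AABAABBBAABAABAABBBAABBBAABBBAABAABAABBBAAB
step 7: BBAABBBAABAABAABBBAABBBAABBBAABAABAABBBAABAABAABBBAABAABAABBBAABBBAABBBAABAABAABBBAAB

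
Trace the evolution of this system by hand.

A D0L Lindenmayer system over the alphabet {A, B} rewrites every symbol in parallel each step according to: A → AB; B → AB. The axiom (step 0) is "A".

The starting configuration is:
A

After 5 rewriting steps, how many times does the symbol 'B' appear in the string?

16

[0] A
[1] AB
[2] ABAB
[3] ABABABAB
[4] ABABABABABABABAB
[5] ABABABABABABABABABABABABABABABAB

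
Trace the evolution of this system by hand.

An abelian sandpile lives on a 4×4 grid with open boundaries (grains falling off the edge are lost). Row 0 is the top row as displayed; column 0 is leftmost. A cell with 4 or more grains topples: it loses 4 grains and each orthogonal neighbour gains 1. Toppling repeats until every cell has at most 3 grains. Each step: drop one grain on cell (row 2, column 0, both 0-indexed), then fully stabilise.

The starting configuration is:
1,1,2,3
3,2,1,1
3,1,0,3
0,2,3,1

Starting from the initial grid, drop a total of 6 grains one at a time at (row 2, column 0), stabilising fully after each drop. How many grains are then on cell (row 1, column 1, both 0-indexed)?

k=0  1,1,2,3
3,2,1,1
3,1,0,3
0,2,3,1
k=1  2,1,2,3
0,3,1,1
1,2,0,3
1,2,3,1
k=2  2,1,2,3
0,3,1,1
2,2,0,3
1,2,3,1
k=3  2,1,2,3
0,3,1,1
3,2,0,3
1,2,3,1
k=4  2,1,2,3
1,3,1,1
0,3,0,3
2,2,3,1
k=5  2,1,2,3
1,3,1,1
1,3,0,3
2,2,3,1
k=6  2,1,2,3
1,3,1,1
2,3,0,3
2,2,3,1

3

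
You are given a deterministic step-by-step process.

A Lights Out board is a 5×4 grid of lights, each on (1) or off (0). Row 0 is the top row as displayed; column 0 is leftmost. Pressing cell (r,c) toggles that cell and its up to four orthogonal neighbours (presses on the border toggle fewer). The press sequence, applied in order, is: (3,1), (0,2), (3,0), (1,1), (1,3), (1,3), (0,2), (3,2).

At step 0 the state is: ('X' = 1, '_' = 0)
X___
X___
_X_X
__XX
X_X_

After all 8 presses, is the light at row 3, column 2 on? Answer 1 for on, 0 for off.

[0] X___
X___
_X_X
__XX
X_X_
[1] X___
X___
___X
XX_X
XXX_
[2] XXXX
X_X_
___X
XX_X
XXX_
[3] XXXX
X_X_
X__X
___X
_XX_
[4] X_XX
_X__
XX_X
___X
_XX_
[5] X_X_
_XXX
XX__
___X
_XX_
[6] X_XX
_X__
XX_X
___X
_XX_
[7] XX__
_XX_
XX_X
___X
_XX_
[8] XX__
_XX_
XXXX
_XX_
_X__

1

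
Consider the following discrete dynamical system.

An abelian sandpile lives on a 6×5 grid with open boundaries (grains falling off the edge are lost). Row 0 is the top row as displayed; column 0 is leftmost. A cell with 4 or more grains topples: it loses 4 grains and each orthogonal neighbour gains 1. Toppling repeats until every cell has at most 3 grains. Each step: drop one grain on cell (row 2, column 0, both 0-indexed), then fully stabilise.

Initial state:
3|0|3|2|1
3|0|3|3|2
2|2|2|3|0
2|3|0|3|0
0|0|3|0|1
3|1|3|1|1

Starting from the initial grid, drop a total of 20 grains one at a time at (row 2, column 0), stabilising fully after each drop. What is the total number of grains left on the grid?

gen 0: 3|0|3|2|1
3|0|3|3|2
2|2|2|3|0
2|3|0|3|0
0|0|3|0|1
3|1|3|1|1
gen 1: 3|0|3|2|1
3|0|3|3|2
3|2|2|3|0
2|3|0|3|0
0|0|3|0|1
3|1|3|1|1
gen 2: 0|1|3|2|1
1|1|3|3|2
1|3|2|3|0
3|3|0|3|0
0|0|3|0|1
3|1|3|1|1
gen 3: 0|1|3|2|1
1|1|3|3|2
2|3|2|3|0
3|3|0|3|0
0|0|3|0|1
3|1|3|1|1
gen 4: 0|1|3|2|1
1|1|3|3|2
3|3|2|3|0
3|3|0|3|0
0|0|3|0|1
3|1|3|1|1
gen 5: 0|1|3|2|1
2|2|3|3|2
2|1|3|3|0
1|1|1|3|0
1|1|3|0|1
3|1|3|1|1
gen 6: 0|1|3|2|1
2|2|3|3|2
3|1|3|3|0
1|1|1|3|0
1|1|3|0|1
3|1|3|1|1
gen 7: 0|1|3|2|1
3|2|3|3|2
0|2|3|3|0
2|1|1|3|0
1|1|3|0|1
3|1|3|1|1
gen 8: 0|1|3|2|1
3|2|3|3|2
1|2|3|3|0
2|1|1|3|0
1|1|3|0|1
3|1|3|1|1
gen 9: 0|1|3|2|1
3|2|3|3|2
2|2|3|3|0
2|1|1|3|0
1|1|3|0|1
3|1|3|1|1
gen 10: 0|1|3|2|1
3|2|3|3|2
3|2|3|3|0
2|1|1|3|0
1|1|3|0|1
3|1|3|1|1
gen 11: 1|1|3|2|1
0|3|3|3|2
1|3|3|3|0
3|1|1|3|0
1|1|3|0|1
3|1|3|1|1
gen 12: 1|1|3|2|1
0|3|3|3|2
2|3|3|3|0
3|1|1|3|0
1|1|3|0|1
3|1|3|1|1
gen 13: 1|1|3|2|1
0|3|3|3|2
3|3|3|3|0
3|1|1|3|0
1|1|3|0|1
3|1|3|1|1
gen 14: 1|3|1|0|2
2|1|3|2|3
2|2|2|2|1
0|3|3|0|1
2|1|3|1|1
3|1|3|1|1
gen 15: 1|3|1|0|2
2|1|3|2|3
3|2|2|2|1
0|3|3|0|1
2|1|3|1|1
3|1|3|1|1
gen 16: 1|3|1|0|2
3|1|3|2|3
0|3|2|2|1
1|3|3|0|1
2|1|3|1|1
3|1|3|1|1
gen 17: 1|3|1|0|2
3|1|3|2|3
1|3|2|2|1
1|3|3|0|1
2|1|3|1|1
3|1|3|1|1
gen 18: 1|3|1|0|2
3|1|3|2|3
2|3|2|2|1
1|3|3|0|1
2|1|3|1|1
3|1|3|1|1
gen 19: 1|3|1|0|2
3|1|3|2|3
3|3|2|2|1
1|3|3|0|1
2|1|3|1|1
3|1|3|1|1
gen 20: 3|0|3|0|2
1|1|1|3|3
2|3|1|3|1
3|1|2|1|1
2|3|1|2|1
3|2|0|2|1

52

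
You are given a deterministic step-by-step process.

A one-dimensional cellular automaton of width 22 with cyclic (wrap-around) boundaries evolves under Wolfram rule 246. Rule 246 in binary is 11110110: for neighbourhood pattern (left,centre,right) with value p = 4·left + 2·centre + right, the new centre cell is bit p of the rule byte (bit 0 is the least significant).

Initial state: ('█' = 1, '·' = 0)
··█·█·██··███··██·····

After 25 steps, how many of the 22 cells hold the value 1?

17

gen 0: ··█·█·██··███··██·····
gen 1: ·█████·███·████·██····
gen 2: █·█████·███·████·██···
gen 3: ██·█████·███·████·██·█
gen 4: ███·█████·███·████·██·
gen 5: ·███·█████·███·████·██
gen 6: █·███·█████·███·████·█
gen 7: ██·███·█████·███·████·
gen 8: ·██·███·█████·███·████
gen 9: █·██·███·█████·███·███
gen 10: ██·██·███·█████·███·██
gen 11: ███·██·███·█████·███·█
gen 12: ████·██·███·█████·███·
gen 13: ·████·██·███·█████·███
gen 14: █·████·██·███·█████·██
gen 15: ██·████·██·███·█████·█
gen 16: ███·████·██·███·█████·
gen 17: ·███·████·██·███·█████
gen 18: █·███·████·██·███·████
gen 19: ██·███·████·██·███·███
gen 20: ███·███·████·██·███·██
gen 21: ████·███·████·██·███·█
gen 22: █████·███·████·██·███·
gen 23: ·█████·███·████·██·███
gen 24: █·█████·███·████·██·██
gen 25: ██·█████·███·████·██·█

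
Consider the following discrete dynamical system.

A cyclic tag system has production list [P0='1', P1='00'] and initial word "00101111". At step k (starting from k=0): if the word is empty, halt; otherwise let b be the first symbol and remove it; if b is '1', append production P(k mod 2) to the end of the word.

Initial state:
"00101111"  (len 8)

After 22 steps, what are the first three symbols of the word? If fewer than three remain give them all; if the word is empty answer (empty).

0) "00101111"  (len 8)
1) "0101111"  (len 7)
2) "101111"  (len 6)
3) "011111"  (len 6)
4) "11111"  (len 5)
5) "11111"  (len 5)
6) "111100"  (len 6)
7) "111001"  (len 6)
8) "1100100"  (len 7)
9) "1001001"  (len 7)
10) "00100100"  (len 8)
11) "0100100"  (len 7)
12) "100100"  (len 6)
13) "001001"  (len 6)
14) "01001"  (len 5)
15) "1001"  (len 4)
16) "00100"  (len 5)
17) "0100"  (len 4)
18) "100"  (len 3)
19) "001"  (len 3)
20) "01"  (len 2)
21) "1"  (len 1)
22) "00"  (len 2)

00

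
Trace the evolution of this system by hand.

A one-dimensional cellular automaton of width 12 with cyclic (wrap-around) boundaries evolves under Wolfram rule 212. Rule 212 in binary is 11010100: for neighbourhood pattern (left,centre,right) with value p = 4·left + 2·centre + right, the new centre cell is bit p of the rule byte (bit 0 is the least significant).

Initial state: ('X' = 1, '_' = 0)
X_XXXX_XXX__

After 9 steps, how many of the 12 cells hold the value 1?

6

t=0: X_XXXX_XXX__
t=1: X__XXX__XXX_
t=2: XX__XXX__XX_
t=3: _XX__XXX__X_
t=4: __XX__XXX_XX
t=5: X__XX__XX__X
t=6: XX__XX__XX__
t=7: _XX__XX__XX_
t=8: __XX__XX__XX
t=9: X__XX__XX__X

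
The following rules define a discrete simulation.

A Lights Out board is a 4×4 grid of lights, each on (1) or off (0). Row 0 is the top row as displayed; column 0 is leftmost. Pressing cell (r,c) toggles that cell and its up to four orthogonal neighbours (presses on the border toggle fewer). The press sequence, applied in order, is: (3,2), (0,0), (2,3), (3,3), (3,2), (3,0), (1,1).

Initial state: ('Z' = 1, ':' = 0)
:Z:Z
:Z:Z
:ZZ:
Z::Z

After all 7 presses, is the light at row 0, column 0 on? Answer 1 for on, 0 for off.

1

t=0: :Z:Z
:Z:Z
:ZZ:
Z::Z
t=1: :Z:Z
:Z:Z
:Z::
ZZZ:
t=2: Z::Z
ZZ:Z
:Z::
ZZZ:
t=3: Z::Z
ZZ::
:ZZZ
ZZZZ
t=4: Z::Z
ZZ::
:ZZ:
ZZ::
t=5: Z::Z
ZZ::
:Z::
Z:ZZ
t=6: Z::Z
ZZ::
ZZ::
:ZZZ
t=7: ZZ:Z
::Z:
Z:::
:ZZZ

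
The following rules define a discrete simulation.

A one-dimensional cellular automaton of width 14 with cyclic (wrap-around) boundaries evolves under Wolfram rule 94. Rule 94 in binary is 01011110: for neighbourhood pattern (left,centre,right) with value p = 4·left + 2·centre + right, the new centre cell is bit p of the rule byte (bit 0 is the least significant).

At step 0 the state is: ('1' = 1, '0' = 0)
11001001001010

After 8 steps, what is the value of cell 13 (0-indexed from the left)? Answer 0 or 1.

0

gen 0: 11001001001010
gen 1: 11111111111010
gen 2: 10000000001010
gen 3: 11000000011010
gen 4: 11100000111010
gen 5: 10110001101010
gen 6: 10111011101010
gen 7: 10101010101010
gen 8: 10101010101010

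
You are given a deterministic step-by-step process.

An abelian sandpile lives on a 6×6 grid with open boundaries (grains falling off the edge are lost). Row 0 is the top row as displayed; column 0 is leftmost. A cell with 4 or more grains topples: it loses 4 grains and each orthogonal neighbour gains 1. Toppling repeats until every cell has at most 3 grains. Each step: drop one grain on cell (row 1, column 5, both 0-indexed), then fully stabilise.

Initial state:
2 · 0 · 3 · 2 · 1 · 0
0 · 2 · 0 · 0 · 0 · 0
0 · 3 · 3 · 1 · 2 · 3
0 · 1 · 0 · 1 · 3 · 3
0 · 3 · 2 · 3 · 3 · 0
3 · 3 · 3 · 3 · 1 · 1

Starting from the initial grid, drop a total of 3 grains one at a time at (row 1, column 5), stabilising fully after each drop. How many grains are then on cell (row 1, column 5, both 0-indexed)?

gen 0: 2 · 0 · 3 · 2 · 1 · 0
0 · 2 · 0 · 0 · 0 · 0
0 · 3 · 3 · 1 · 2 · 3
0 · 1 · 0 · 1 · 3 · 3
0 · 3 · 2 · 3 · 3 · 0
3 · 3 · 3 · 3 · 1 · 1
gen 1: 2 · 0 · 3 · 2 · 1 · 0
0 · 2 · 0 · 0 · 0 · 1
0 · 3 · 3 · 1 · 2 · 3
0 · 1 · 0 · 1 · 3 · 3
0 · 3 · 2 · 3 · 3 · 0
3 · 3 · 3 · 3 · 1 · 1
gen 2: 2 · 0 · 3 · 2 · 1 · 0
0 · 2 · 0 · 0 · 0 · 2
0 · 3 · 3 · 1 · 2 · 3
0 · 1 · 0 · 1 · 3 · 3
0 · 3 · 2 · 3 · 3 · 0
3 · 3 · 3 · 3 · 1 · 1
gen 3: 2 · 0 · 3 · 2 · 1 · 0
0 · 2 · 0 · 0 · 0 · 3
0 · 3 · 3 · 1 · 2 · 3
0 · 1 · 0 · 1 · 3 · 3
0 · 3 · 2 · 3 · 3 · 0
3 · 3 · 3 · 3 · 1 · 1

3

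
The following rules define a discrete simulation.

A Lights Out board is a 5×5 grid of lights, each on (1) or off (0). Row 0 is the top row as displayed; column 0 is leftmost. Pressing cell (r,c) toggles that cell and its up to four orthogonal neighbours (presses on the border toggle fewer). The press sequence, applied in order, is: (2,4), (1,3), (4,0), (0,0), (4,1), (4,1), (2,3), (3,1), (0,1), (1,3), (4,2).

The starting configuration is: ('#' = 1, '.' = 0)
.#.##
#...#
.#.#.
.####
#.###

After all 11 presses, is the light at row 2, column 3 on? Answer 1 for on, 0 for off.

1

t=0: .#.##
#...#
.#.#.
.####
#.###
t=1: .#.##
#....
.#..#
.###.
#.###
t=2: .#..#
#.###
.#.##
.###.
#.###
t=3: .#..#
#.###
.#.##
####.
.####
t=4: #...#
..###
.#.##
####.
.####
t=5: #...#
..###
.#.##
#.##.
#..##
t=6: #...#
..###
.#.##
####.
.####
t=7: #...#
..#.#
.##..
###..
.####
t=8: #...#
..#.#
..#..
.....
..###
t=9: .##.#
.##.#
..#..
.....
..###
t=10: .####
.#.#.
..##.
.....
..###
t=11: .####
.#.#.
..##.
..#..
.#..#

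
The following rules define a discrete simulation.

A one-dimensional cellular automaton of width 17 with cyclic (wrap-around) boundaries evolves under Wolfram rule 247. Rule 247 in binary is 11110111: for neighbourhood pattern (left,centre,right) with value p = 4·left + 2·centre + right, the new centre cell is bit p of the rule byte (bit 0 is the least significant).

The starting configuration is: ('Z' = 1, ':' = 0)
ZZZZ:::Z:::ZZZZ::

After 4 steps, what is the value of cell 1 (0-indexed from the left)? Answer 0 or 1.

1

0) ZZZZ:::Z:::ZZZZ::
1) :ZZZZZZZZZZ:ZZZZZ
2) Z:ZZZZZZZZZZ:ZZZZ
3) ZZ:ZZZZZZZZZZ:ZZZ
4) ZZZ:ZZZZZZZZZZ:ZZ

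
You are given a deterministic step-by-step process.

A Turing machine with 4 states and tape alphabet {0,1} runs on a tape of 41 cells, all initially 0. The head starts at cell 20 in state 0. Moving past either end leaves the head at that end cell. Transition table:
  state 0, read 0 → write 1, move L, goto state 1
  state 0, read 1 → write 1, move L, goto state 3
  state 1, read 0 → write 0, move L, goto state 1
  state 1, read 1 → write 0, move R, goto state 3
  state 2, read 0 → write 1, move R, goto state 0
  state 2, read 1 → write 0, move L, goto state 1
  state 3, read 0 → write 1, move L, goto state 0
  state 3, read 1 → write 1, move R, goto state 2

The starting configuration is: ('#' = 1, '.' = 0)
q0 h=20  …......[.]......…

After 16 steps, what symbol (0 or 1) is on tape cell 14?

0

gen 0: q0 h=20  …......[.]......…
gen 1: q1 h=19  …......[.]#.....…
gen 2: q1 h=18  …......[.].#....…
gen 3: q1 h=17  …......[.]..#...…
gen 4: q1 h=16  …......[.]...#..…
gen 5: q1 h=15  …......[.]....#.…
gen 6: q1 h=14  …......[.].....#…
gen 7: q1 h=13  …......[.]......…
gen 8: q1 h=12  …......[.]......…
gen 9: q1 h=11  …......[.]......…
gen 10: q1 h=10  …......[.]......…
gen 11: q1 h= 9  …......[.]......…
gen 12: q1 h= 8  …......[.]......…
gen 13: q1 h= 7  …......[.]......…
gen 14: q1 h= 6  |......[.]......…
gen 15: q1 h= 5  |.....[.]......…
gen 16: q1 h= 4  |....[.]......…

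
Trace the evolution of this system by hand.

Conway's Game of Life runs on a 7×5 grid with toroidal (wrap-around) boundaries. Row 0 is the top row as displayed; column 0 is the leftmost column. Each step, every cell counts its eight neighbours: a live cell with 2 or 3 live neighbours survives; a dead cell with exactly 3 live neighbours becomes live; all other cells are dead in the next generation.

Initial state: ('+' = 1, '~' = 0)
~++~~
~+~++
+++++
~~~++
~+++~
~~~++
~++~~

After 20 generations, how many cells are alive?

[0] ~++~~
~+~++
+++++
~~~++
~+++~
~~~++
~++~~
[1] ~~~~~
~~~~~
~+~~~
~~~~~
+~~~~
+~~~+
++~~~
[2] ~~~~~
~~~~~
~~~~~
~~~~~
+~~~+
~~~~+
++~~+
[3] +~~~~
~~~~~
~~~~~
~~~~~
+~~~+
~+~+~
+~~~+
[4] +~~~+
~~~~~
~~~~~
~~~~~
+~~~+
~+~+~
++~~+
[5] ~+~~+
~~~~~
~~~~~
~~~~~
+~~~+
~+++~
~+++~
[6] ++~+~
~~~~~
~~~~~
~~~~~
+++++
~~~~~
~~~~+
[7] +~~~+
~~~~~
~~~~~
+++++
+++++
~++~~
+~~~+
[8] +~~~+
~~~~~
+++++
~~~~~
~~~~~
~~~~~
~~~++
[9] +~~++
~~+~~
+++++
+++++
~~~~~
~~~~~
+~~++
[10] +++~~
~~~~~
~~~~~
~~~~~
+++++
~~~~+
+~~+~
[11] +++~+
~+~~~
~~~~~
+++++
+++++
~~~~~
+~++~
[12] ~~~~+
~++~~
~~~++
~~~~~
~~~~~
~~~~~
+~++~
[13] +~~~+
+~+~+
~~++~
~~~~~
~~~~~
~~~~~
~~~++
[14] ~+~~~
+~+~~
~++++
~~~~~
~~~~~
~~~~~
+~~++
[15] ~+++~
+~~~+
+++++
~~++~
~~~~~
~~~~+
+~~~+
[16] ~+++~
~~~~~
~~~~~
+~~~~
~~~+~
+~~~+
+++~+
[17] ~~~++
~~+~~
~~~~~
~~~~~
+~~~~
~~+~~
~~~~~
[18] ~~~+~
~~~+~
~~~~~
~~~~~
~~~~~
~~~~~
~~~+~
[19] ~~+++
~~~~~
~~~~~
~~~~~
~~~~~
~~~~~
~~~~~
[20] ~~~+~
~~~+~
~~~~~
~~~~~
~~~~~
~~~~~
~~~+~

3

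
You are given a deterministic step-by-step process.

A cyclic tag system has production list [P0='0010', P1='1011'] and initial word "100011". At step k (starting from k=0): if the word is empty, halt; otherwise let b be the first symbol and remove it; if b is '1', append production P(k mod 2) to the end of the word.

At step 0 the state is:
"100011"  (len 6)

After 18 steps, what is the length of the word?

20

step 0: "100011"  (len 6)
step 1: "000110010"  (len 9)
step 2: "00110010"  (len 8)
step 3: "0110010"  (len 7)
step 4: "110010"  (len 6)
step 5: "100100010"  (len 9)
step 6: "001000101011"  (len 12)
step 7: "01000101011"  (len 11)
step 8: "1000101011"  (len 10)
step 9: "0001010110010"  (len 13)
step 10: "001010110010"  (len 12)
step 11: "01010110010"  (len 11)
step 12: "1010110010"  (len 10)
step 13: "0101100100010"  (len 13)
step 14: "101100100010"  (len 12)
step 15: "011001000100010"  (len 15)
step 16: "11001000100010"  (len 14)
step 17: "10010001000100010"  (len 17)
step 18: "00100010001000101011"  (len 20)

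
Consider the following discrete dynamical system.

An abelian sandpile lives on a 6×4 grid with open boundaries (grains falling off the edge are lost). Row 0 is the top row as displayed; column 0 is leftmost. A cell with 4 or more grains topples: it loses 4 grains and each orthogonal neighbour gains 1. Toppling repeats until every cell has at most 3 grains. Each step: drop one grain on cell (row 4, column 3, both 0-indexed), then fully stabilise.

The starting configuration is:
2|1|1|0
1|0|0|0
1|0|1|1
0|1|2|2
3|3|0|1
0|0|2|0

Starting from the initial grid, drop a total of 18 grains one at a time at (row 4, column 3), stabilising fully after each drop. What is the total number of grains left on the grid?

28

[0] 2|1|1|0
1|0|0|0
1|0|1|1
0|1|2|2
3|3|0|1
0|0|2|0
[1] 2|1|1|0
1|0|0|0
1|0|1|1
0|1|2|2
3|3|0|2
0|0|2|0
[2] 2|1|1|0
1|0|0|0
1|0|1|1
0|1|2|2
3|3|0|3
0|0|2|0
[3] 2|1|1|0
1|0|0|0
1|0|1|1
0|1|2|3
3|3|1|0
0|0|2|1
[4] 2|1|1|0
1|0|0|0
1|0|1|1
0|1|2|3
3|3|1|1
0|0|2|1
[5] 2|1|1|0
1|0|0|0
1|0|1|1
0|1|2|3
3|3|1|2
0|0|2|1
[6] 2|1|1|0
1|0|0|0
1|0|1|1
0|1|2|3
3|3|1|3
0|0|2|1
[7] 2|1|1|0
1|0|0|0
1|0|1|2
0|1|3|0
3|3|2|1
0|0|2|2
[8] 2|1|1|0
1|0|0|0
1|0|1|2
0|1|3|0
3|3|2|2
0|0|2|2
[9] 2|1|1|0
1|0|0|0
1|0|1|2
0|1|3|0
3|3|2|3
0|0|2|2
[10] 2|1|1|0
1|0|0|0
1|0|1|2
0|1|3|1
3|3|3|0
0|0|2|3
[11] 2|1|1|0
1|0|0|0
1|0|1|2
0|1|3|1
3|3|3|1
0|0|2|3
[12] 2|1|1|0
1|0|0|0
1|0|1|2
0|1|3|1
3|3|3|2
0|0|2|3
[13] 2|1|1|0
1|0|0|0
1|0|1|2
0|1|3|1
3|3|3|3
0|0|2|3
[14] 2|1|1|0
1|0|0|0
1|0|2|2
1|3|0|3
0|1|3|2
1|2|0|1
[15] 2|1|1|0
1|0|0|0
1|0|2|2
1|3|0|3
0|1|3|3
1|2|0|1
[16] 2|1|1|0
1|0|0|0
1|0|2|3
1|3|2|0
0|2|0|2
1|2|1|2
[17] 2|1|1|0
1|0|0|0
1|0|2|3
1|3|2|0
0|2|0|3
1|2|1|2
[18] 2|1|1|0
1|0|0|0
1|0|2|3
1|3|2|1
0|2|1|0
1|2|1|3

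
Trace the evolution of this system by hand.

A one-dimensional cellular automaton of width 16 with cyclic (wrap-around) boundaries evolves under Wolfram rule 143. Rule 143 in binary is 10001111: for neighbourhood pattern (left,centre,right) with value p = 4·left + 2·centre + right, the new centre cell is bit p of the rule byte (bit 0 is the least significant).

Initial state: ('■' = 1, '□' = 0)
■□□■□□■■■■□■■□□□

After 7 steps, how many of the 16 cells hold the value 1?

0) ■□□■□□■■■■□■■□□□
1) ■□■■□■■■■□□■□□■■
2) □□■□□■■■□□■■□■■■
3) □■■□■■■□□■■□□■■□
4) ■■□□■■□□■■□□■■□□
5) ■□□■■□□■■□□■■□□■
6) □□■■□□■■□□■■□□■■
7) □■■□□■■□□■■□□■■□

8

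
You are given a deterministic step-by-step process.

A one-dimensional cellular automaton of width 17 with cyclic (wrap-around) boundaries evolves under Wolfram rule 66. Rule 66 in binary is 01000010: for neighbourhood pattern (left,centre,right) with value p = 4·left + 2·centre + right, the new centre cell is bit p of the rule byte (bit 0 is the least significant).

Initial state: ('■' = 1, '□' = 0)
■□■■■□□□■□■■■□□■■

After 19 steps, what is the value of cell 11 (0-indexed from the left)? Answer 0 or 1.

0) ■□■■■□□□■□■■■□□■■
1) ■□□□■□□■□□□□■□■□□
2) □□□■□□■□□□□■□□□□■
3) □□■□□■□□□□■□□□□■□
4) □■□□■□□□□■□□□□■□□
5) ■□□■□□□□■□□□□■□□□
6) □□■□□□□■□□□□■□□□■
7) □■□□□□■□□□□■□□□■□
8) ■□□□□■□□□□■□□□■□□
9) □□□□■□□□□■□□□■□□■
10) □□□■□□□□■□□□■□□■□
11) □□■□□□□■□□□■□□■□□
12) □■□□□□■□□□■□□■□□□
13) ■□□□□■□□□■□□■□□□□
14) □□□□■□□□■□□■□□□□■
15) □□□■□□□■□□■□□□□■□
16) □□■□□□■□□■□□□□■□□
17) □■□□□■□□■□□□□■□□□
18) ■□□□■□□■□□□□■□□□□
19) □□□■□□■□□□□■□□□□■

1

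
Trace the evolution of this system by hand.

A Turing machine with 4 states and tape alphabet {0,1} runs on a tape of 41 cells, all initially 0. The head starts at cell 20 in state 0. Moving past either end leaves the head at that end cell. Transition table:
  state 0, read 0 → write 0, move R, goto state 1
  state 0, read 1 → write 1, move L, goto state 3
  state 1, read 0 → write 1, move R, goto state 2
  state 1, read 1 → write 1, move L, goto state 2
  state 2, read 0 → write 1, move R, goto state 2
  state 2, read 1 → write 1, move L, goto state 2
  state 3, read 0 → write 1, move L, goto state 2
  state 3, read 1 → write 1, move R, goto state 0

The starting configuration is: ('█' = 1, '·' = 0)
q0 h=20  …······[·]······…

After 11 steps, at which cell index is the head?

31

[0] q0 h=20  …······[·]······…
[1] q1 h=21  …······[·]······…
[2] q2 h=22  …·····█[·]······…
[3] q2 h=23  …····██[·]······…
[4] q2 h=24  …···███[·]······…
[5] q2 h=25  …··████[·]······…
[6] q2 h=26  …·█████[·]······…
[7] q2 h=27  …██████[·]······…
[8] q2 h=28  …██████[·]······…
[9] q2 h=29  …██████[·]······…
[10] q2 h=30  …██████[·]······…
[11] q2 h=31  …██████[·]······…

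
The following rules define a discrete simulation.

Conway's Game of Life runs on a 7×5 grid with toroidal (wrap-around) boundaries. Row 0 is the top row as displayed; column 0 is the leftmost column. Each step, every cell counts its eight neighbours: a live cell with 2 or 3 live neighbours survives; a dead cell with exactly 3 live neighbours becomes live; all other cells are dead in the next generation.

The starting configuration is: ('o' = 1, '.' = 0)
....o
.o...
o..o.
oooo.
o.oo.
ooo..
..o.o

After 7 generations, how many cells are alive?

4

t=0: ....o
.o...
o..o.
oooo.
o.oo.
ooo..
..o.o
t=1: o..o.
o...o
o..o.
o....
.....
o....
..o.o
t=2: oo.o.
oo.o.
oo...
....o
.....
.....
oo.oo
t=3: ...o.
.....
.oo..
o....
.....
o...o
.o.o.
t=4: ..o..
..o..
.o...
.o...
o...o
o...o
o.oo.
t=5: ..o..
.oo..
.oo..
.o...
.o..o
.....
o.oo.
t=6: .....
...o.
o....
.o...
o....
ooooo
.ooo.
t=7: ...o.
.....
.....
oo...
...o.
.....
.....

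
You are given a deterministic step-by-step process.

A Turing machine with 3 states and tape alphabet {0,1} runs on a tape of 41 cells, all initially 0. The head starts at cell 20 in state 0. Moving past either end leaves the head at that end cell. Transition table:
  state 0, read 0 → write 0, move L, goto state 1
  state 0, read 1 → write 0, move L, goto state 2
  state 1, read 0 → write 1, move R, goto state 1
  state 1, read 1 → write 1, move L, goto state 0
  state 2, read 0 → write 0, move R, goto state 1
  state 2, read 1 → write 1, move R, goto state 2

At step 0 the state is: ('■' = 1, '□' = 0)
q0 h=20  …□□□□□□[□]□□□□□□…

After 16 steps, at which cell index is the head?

[0] q0 h=20  …□□□□□□[□]□□□□□□…
[1] q1 h=19  …□□□□□□[□]□□□□□□…
[2] q1 h=20  …□□□□□■[□]□□□□□□…
[3] q1 h=21  …□□□□■■[□]□□□□□□…
[4] q1 h=22  …□□□■■■[□]□□□□□□…
[5] q1 h=23  …□□■■■■[□]□□□□□□…
[6] q1 h=24  …□■■■■■[□]□□□□□□…
[7] q1 h=25  …■■■■■■[□]□□□□□□…
[8] q1 h=26  …■■■■■■[□]□□□□□□…
[9] q1 h=27  …■■■■■■[□]□□□□□□…
[10] q1 h=28  …■■■■■■[□]□□□□□□…
[11] q1 h=29  …■■■■■■[□]□□□□□□…
[12] q1 h=30  …■■■■■■[□]□□□□□□…
[13] q1 h=31  …■■■■■■[□]□□□□□□…
[14] q1 h=32  …■■■■■■[□]□□□□□□…
[15] q1 h=33  …■■■■■■[□]□□□□□□…
[16] q1 h=34  …■■■■■■[□]□□□□□□|

34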